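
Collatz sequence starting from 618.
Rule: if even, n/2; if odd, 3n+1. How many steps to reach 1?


618 → 309 → 928 → 464 → 232 → 116 → 58 → 29 → 88 → 44 → 22 → 11 → 34 → 17 → 52 → 26 → 13 → 40 → 20 → 10 → 5 → 16 → 8 → 4 → 2 → 1
Total steps = 25

25 steps


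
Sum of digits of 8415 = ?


8 + 4 + 1 + 5 = 18


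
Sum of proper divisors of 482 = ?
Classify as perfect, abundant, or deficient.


Proper divisors: 1, 2, 241
Sum = 1 + 2 + 241 = 244
244 < 482 → deficient

s(482) = 244 (deficient)


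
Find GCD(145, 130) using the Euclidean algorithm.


145 = 1 * 130 + 15
130 = 8 * 15 + 10
15 = 1 * 10 + 5
10 = 2 * 5 + 0
GCD = 5


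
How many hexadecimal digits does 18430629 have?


18430629 in base 16 = 1193AA5
Number of digits = 7

7 digits (base 16)


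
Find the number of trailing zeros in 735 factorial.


floor(735/5) = 147
floor(735/25) = 29
floor(735/125) = 5
floor(735/625) = 1
Total = 182

182 trailing zeros


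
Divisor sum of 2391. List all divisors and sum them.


Divisors of 2391: 1, 3, 797, 2391
Sum = 1 + 3 + 797 + 2391 = 3192

σ(2391) = 3192


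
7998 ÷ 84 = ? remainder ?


7998 = 84 * 95 + 18
Check: 7980 + 18 = 7998

q = 95, r = 18


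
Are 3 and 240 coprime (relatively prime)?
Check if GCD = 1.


Euclidean algorithm:
240 = 80 * 3 + 0
GCD(3, 240) = 3

No, not coprime (GCD = 3)


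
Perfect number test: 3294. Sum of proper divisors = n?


Proper divisors of 3294: 1, 2, 3, 6, 9, 18, 27, 54, 61, 122, 183, 366, 549, 1098, 1647
Sum = 1 + 2 + 3 + 6 + 9 + 18 + 27 + 54 + 61 + 122 + 183 + 366 + 549 + 1098 + 1647 = 4146

No, 3294 is not perfect (4146 ≠ 3294)


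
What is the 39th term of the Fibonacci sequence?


Sequence: 1, 1, 2, 3, 5, 8, 13, 21, 34, 55, 89, 144, 233, 377, 610, 987, 1597, 2584, 4181, 6765, 10946, 17711, 28657, 46368, 75025, 121393, 196418, 317811, 514229, 832040, 1346269, 2178309, 3524578, 5702887, 9227465, 14930352, 24157817, 39088169, 63245986
F(39) = 63245986


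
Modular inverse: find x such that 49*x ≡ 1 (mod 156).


Use the extended Euclidean algorithm on (156, 49); each row r = 156*s + 49*t:
r=156, s=1, t=0
r=49, s=0, t=1
q=3: r=9, s=1, t=-3   [156*(1) + 49*(-3) = 9]
q=5: r=4, s=-5, t=16   [156*(-5) + 49*(16) = 4]
q=2: r=1, s=11, t=-35   [156*(11) + 49*(-35) = 1]
q=4: r=0, s=-49, t=156   [156*(-49) + 49*(156) = 0]
GCD = 1 with t = -35, so 49*(-35) ≡ 1 (mod 156)
Inverse = -35 mod 156 = 121
Check: 49 * 121 = 5929 ≡ 1 (mod 156)

49^(-1) ≡ 121 (mod 156)


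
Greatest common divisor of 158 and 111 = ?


158 = 1 * 111 + 47
111 = 2 * 47 + 17
47 = 2 * 17 + 13
17 = 1 * 13 + 4
13 = 3 * 4 + 1
4 = 4 * 1 + 0
GCD = 1


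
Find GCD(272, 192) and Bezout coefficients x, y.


Tabular extended Euclidean (each row: r = 272*s + 192*t):
r=272, s=1, t=0
r=192, s=0, t=1
q=1: r=80, s=1, t=-1   [272*(1) + 192*(-1) = 80]
q=2: r=32, s=-2, t=3   [272*(-2) + 192*(3) = 32]
q=2: r=16, s=5, t=-7   [272*(5) + 192*(-7) = 16]
q=2: r=0, s=-12, t=17   [272*(-12) + 192*(17) = 0]
GCD = 16; from the row with r=16: x=5, y=-7
Check: 272*(5) + 192*(-7) = 1360 - 1344 = 16

GCD = 16, x = 5, y = -7


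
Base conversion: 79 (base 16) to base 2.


79 (base 16) = 121 (decimal)
121 (decimal) = 1111001 (base 2)


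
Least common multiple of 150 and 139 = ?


GCD(150, 139) = 1
LCM = 150*139/1 = 20850/1 = 20850

LCM = 20850


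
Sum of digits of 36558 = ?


3 + 6 + 5 + 5 + 8 = 27


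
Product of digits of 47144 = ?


4 × 7 × 1 × 4 × 4 = 448


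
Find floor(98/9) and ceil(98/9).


98/9 = 10.8889
floor = 10
ceil = 11

floor = 10, ceil = 11


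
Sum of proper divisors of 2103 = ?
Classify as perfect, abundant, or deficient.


Proper divisors: 1, 3, 701
Sum = 1 + 3 + 701 = 705
705 < 2103 → deficient

s(2103) = 705 (deficient)


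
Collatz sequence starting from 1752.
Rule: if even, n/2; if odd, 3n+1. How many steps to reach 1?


1752 → 876 → 438 → 219 → 658 → 329 → 988 → 494 → 247 → 742 → 371 → 1114 → 557 → 1672 → 836 → 418 → 209 → 628 → 314 → 157 → 472 → 236 → 118 → 59 → 178 → 89 → 268 → 134 → 67 → 202 → 101 → 304 → 152 → 76 → 38 → 19 → 58 → 29 → 88 → 44 → 22 → 11 → 34 → 17 → 52 → 26 → 13 → 40 → 20 → 10 → 5 → 16 → 8 → 4 → 2 → 1
Total steps = 55

55 steps


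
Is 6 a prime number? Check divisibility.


6 / 2 = 3 (exact division)
6 is NOT prime.

No, 6 is not prime


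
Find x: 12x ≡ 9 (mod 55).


GCD(12, 55) = 1, unique solution
a^(-1) mod 55 = 23
x = 23 * 9 mod 55 = 42

x ≡ 42 (mod 55)


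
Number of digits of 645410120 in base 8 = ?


645410120 in base 8 = 4636026510
Number of digits = 10

10 digits (base 8)


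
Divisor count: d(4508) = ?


4508 = 2^2 × 7^2 × 23^1
d(4508) = (2+1) × (2+1) × (1+1) = 18

18 divisors


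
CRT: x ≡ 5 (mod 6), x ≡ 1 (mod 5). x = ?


M = 6*5 = 30
M1 = M/6 = 5, M2 = M/5 = 6
M1^(-1) mod 6 = 5, M2^(-1) mod 5 = 1
x = 5*5*5 + 1*6*1 = 131
131 mod 30 = 11
Check: 11 mod 6 = 5 ✓, 11 mod 5 = 1 ✓

x ≡ 11 (mod 30)


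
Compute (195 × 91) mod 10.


195 × 91 = 17745
17745 mod 10 = 5


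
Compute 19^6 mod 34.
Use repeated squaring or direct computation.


19^1 mod 34 = 19
19^2 mod 34 = 21
19^3 mod 34 = 25
19^4 mod 34 = 33
19^5 mod 34 = 15
19^6 mod 34 = 13


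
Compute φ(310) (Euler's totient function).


310 = 2 × 5 × 31
Prime factors: 2, 5, 31
φ(310) = 310 × (1-1/2) × (1-1/5) × (1-1/31)
= 310 × 1/2 × 4/5 × 30/31 = 120

φ(310) = 120


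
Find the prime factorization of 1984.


1984 / 2 = 992
992 / 2 = 496
496 / 2 = 248
248 / 2 = 124
124 / 2 = 62
62 / 2 = 31
31 / 31 = 1
1984 = 2^6 × 31


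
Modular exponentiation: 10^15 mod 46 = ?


10^1 mod 46 = 10
10^2 mod 46 = 8
10^3 mod 46 = 34
10^4 mod 46 = 18
10^5 mod 46 = 42
10^6 mod 46 = 6
10^7 mod 46 = 14
10^8 mod 46 = 2
10^9 mod 46 = 20
10^10 mod 46 = 16
10^11 mod 46 = 22
10^12 mod 46 = 36
10^13 mod 46 = 38
10^14 mod 46 = 12
10^15 mod 46 = 28


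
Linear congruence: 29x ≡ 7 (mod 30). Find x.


GCD(29, 30) = 1, unique solution
a^(-1) mod 30 = 29
x = 29 * 7 mod 30 = 23

x ≡ 23 (mod 30)


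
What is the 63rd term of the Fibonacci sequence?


Sequence: 1, 1, 2, 3, 5, 8, 13, 21, 34, 55, 89, 144, 233, 377, 610, 987, 1597, 2584, 4181, 6765, 10946, 17711, 28657, 46368, 75025, 121393, 196418, 317811, 514229, 832040, 1346269, 2178309, 3524578, 5702887, 9227465, 14930352, 24157817, 39088169, 63245986, 102334155, 165580141, 267914296, 433494437, 701408733, 1134903170, 1836311903, 2971215073, 4807526976, 7778742049, 12586269025, 20365011074, 32951280099, 53316291173, 86267571272, 139583862445, 225851433717, 365435296162, 591286729879, 956722026041, 1548008755920, 2504730781961, 4052739537881, 6557470319842
F(63) = 6557470319842


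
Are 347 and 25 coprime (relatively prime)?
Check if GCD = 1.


Euclidean algorithm:
347 = 13 * 25 + 22
25 = 1 * 22 + 3
22 = 7 * 3 + 1
3 = 3 * 1 + 0
GCD(347, 25) = 1

Yes, coprime (GCD = 1)


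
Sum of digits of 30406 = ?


3 + 0 + 4 + 0 + 6 = 13


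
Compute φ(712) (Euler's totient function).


712 = 2^3 × 89
Prime factors: 2, 89
φ(712) = 712 × (1-1/2) × (1-1/89)
= 712 × 1/2 × 88/89 = 352

φ(712) = 352


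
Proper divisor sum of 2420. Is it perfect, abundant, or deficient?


Proper divisors: 1, 2, 4, 5, 10, 11, 20, 22, 44, 55, 110, 121, 220, 242, 484, 605, 1210
Sum = 1 + 2 + 4 + 5 + 10 + 11 + 20 + 22 + 44 + 55 + 110 + 121 + 220 + 242 + 484 + 605 + 1210 = 3166
3166 > 2420 → abundant

s(2420) = 3166 (abundant)


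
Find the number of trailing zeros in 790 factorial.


floor(790/5) = 158
floor(790/25) = 31
floor(790/125) = 6
floor(790/625) = 1
Total = 196

196 trailing zeros


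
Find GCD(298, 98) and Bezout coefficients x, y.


Tabular extended Euclidean (each row: r = 298*s + 98*t):
r=298, s=1, t=0
r=98, s=0, t=1
q=3: r=4, s=1, t=-3   [298*(1) + 98*(-3) = 4]
q=24: r=2, s=-24, t=73   [298*(-24) + 98*(73) = 2]
q=2: r=0, s=49, t=-149   [298*(49) + 98*(-149) = 0]
GCD = 2; from the row with r=2: x=-24, y=73
Check: 298*(-24) + 98*(73) = -7152 + 7154 = 2

GCD = 2, x = -24, y = 73


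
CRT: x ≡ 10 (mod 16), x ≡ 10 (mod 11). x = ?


M = 16*11 = 176
M1 = M/16 = 11, M2 = M/11 = 16
M1^(-1) mod 16 = 3, M2^(-1) mod 11 = 9
x = 10*11*3 + 10*16*9 = 1770
1770 mod 176 = 10
Check: 10 mod 16 = 10 ✓, 10 mod 11 = 10 ✓

x ≡ 10 (mod 176)


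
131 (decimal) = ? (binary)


131 (base 10) = 131 (decimal)
131 (decimal) = 10000011 (base 2)


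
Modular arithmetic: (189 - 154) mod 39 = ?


189 - 154 = 35
35 mod 39 = 35


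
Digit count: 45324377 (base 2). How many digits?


45324377 in base 2 = 10101100111001100001011001
Number of digits = 26

26 digits (base 2)


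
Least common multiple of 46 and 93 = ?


GCD(46, 93) = 1
LCM = 46*93/1 = 4278/1 = 4278

LCM = 4278


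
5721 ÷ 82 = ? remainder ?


5721 = 82 * 69 + 63
Check: 5658 + 63 = 5721

q = 69, r = 63


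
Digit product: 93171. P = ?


9 × 3 × 1 × 7 × 1 = 189


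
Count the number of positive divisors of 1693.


1693 = 1693^1
d(1693) = (1+1) = 2

2 divisors


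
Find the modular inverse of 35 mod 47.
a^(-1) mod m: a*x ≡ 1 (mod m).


Use the extended Euclidean algorithm on (47, 35); each row r = 47*s + 35*t:
r=47, s=1, t=0
r=35, s=0, t=1
q=1: r=12, s=1, t=-1   [47*(1) + 35*(-1) = 12]
q=2: r=11, s=-2, t=3   [47*(-2) + 35*(3) = 11]
q=1: r=1, s=3, t=-4   [47*(3) + 35*(-4) = 1]
q=11: r=0, s=-35, t=47   [47*(-35) + 35*(47) = 0]
GCD = 1 with t = -4, so 35*(-4) ≡ 1 (mod 47)
Inverse = -4 mod 47 = 43
Check: 35 * 43 = 1505 ≡ 1 (mod 47)

35^(-1) ≡ 43 (mod 47)


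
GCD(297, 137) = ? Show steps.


297 = 2 * 137 + 23
137 = 5 * 23 + 22
23 = 1 * 22 + 1
22 = 22 * 1 + 0
GCD = 1


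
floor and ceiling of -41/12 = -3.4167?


-41/12 = -3.4167
floor = -4
ceil = -3

floor = -4, ceil = -3


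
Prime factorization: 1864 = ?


1864 / 2 = 932
932 / 2 = 466
466 / 2 = 233
233 / 233 = 1
1864 = 2^3 × 233


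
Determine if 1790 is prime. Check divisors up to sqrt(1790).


1790 / 2 = 895 (exact division)
1790 is NOT prime.

No, 1790 is not prime


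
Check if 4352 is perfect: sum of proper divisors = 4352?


Proper divisors of 4352: 1, 2, 4, 8, 16, 17, 32, 34, 64, 68, 128, 136, 256, 272, 544, 1088, 2176
Sum = 1 + 2 + 4 + 8 + 16 + 17 + 32 + 34 + 64 + 68 + 128 + 136 + 256 + 272 + 544 + 1088 + 2176 = 4846

No, 4352 is not perfect (4846 ≠ 4352)


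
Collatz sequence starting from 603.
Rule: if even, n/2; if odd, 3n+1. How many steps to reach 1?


603 → 1810 → 905 → 2716 → 1358 → 679 → 2038 → 1019 → 3058 → 1529 → 4588 → 2294 → 1147 → 3442 → 1721 → 5164 → 2582 → 1291 → 3874 → 1937 → 5812 → 2906 → 1453 → 4360 → 2180 → 1090 → 545 → 1636 → 818 → 409 → 1228 → 614 → 307 → 922 → 461 → 1384 → 692 → 346 → 173 → 520 → 260 → 130 → 65 → 196 → 98 → 49 → 148 → 74 → 37 → 112 → 56 → 28 → 14 → 7 → 22 → 11 → 34 → 17 → 52 → 26 → 13 → 40 → 20 → 10 → 5 → 16 → 8 → 4 → 2 → 1
Total steps = 69

69 steps


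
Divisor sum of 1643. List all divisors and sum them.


Divisors of 1643: 1, 31, 53, 1643
Sum = 1 + 31 + 53 + 1643 = 1728

σ(1643) = 1728


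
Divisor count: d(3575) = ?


3575 = 5^2 × 11^1 × 13^1
d(3575) = (2+1) × (1+1) × (1+1) = 12

12 divisors


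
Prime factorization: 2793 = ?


2793 / 3 = 931
931 / 7 = 133
133 / 7 = 19
19 / 19 = 1
2793 = 3 × 7^2 × 19


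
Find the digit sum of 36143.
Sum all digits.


3 + 6 + 1 + 4 + 3 = 17


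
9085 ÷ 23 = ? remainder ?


9085 = 23 * 395 + 0
Check: 9085 + 0 = 9085

q = 395, r = 0


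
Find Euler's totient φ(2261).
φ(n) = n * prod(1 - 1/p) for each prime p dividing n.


2261 = 7 × 17 × 19
Prime factors: 7, 17, 19
φ(2261) = 2261 × (1-1/7) × (1-1/17) × (1-1/19)
= 2261 × 6/7 × 16/17 × 18/19 = 1728

φ(2261) = 1728


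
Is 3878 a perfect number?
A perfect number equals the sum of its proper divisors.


Proper divisors of 3878: 1, 2, 7, 14, 277, 554, 1939
Sum = 1 + 2 + 7 + 14 + 277 + 554 + 1939 = 2794

No, 3878 is not perfect (2794 ≠ 3878)


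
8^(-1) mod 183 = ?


Use the extended Euclidean algorithm on (183, 8); each row r = 183*s + 8*t:
r=183, s=1, t=0
r=8, s=0, t=1
q=22: r=7, s=1, t=-22   [183*(1) + 8*(-22) = 7]
q=1: r=1, s=-1, t=23   [183*(-1) + 8*(23) = 1]
q=7: r=0, s=8, t=-183   [183*(8) + 8*(-183) = 0]
GCD = 1 with t = 23, so 8*(23) ≡ 1 (mod 183)
Inverse = 23 mod 183 = 23
Check: 8 * 23 = 184 ≡ 1 (mod 183)

8^(-1) ≡ 23 (mod 183)


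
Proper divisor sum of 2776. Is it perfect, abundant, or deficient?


Proper divisors: 1, 2, 4, 8, 347, 694, 1388
Sum = 1 + 2 + 4 + 8 + 347 + 694 + 1388 = 2444
2444 < 2776 → deficient

s(2776) = 2444 (deficient)


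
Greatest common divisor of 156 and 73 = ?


156 = 2 * 73 + 10
73 = 7 * 10 + 3
10 = 3 * 3 + 1
3 = 3 * 1 + 0
GCD = 1


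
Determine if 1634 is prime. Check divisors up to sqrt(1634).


1634 / 2 = 817 (exact division)
1634 is NOT prime.

No, 1634 is not prime


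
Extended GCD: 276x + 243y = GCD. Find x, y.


Tabular extended Euclidean (each row: r = 276*s + 243*t):
r=276, s=1, t=0
r=243, s=0, t=1
q=1: r=33, s=1, t=-1   [276*(1) + 243*(-1) = 33]
q=7: r=12, s=-7, t=8   [276*(-7) + 243*(8) = 12]
q=2: r=9, s=15, t=-17   [276*(15) + 243*(-17) = 9]
q=1: r=3, s=-22, t=25   [276*(-22) + 243*(25) = 3]
q=3: r=0, s=81, t=-92   [276*(81) + 243*(-92) = 0]
GCD = 3; from the row with r=3: x=-22, y=25
Check: 276*(-22) + 243*(25) = -6072 + 6075 = 3

GCD = 3, x = -22, y = 25


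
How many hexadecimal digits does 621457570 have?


621457570 in base 16 = 250AB0A2
Number of digits = 8

8 digits (base 16)


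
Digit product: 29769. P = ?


2 × 9 × 7 × 6 × 9 = 6804


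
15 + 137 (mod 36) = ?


15 + 137 = 152
152 mod 36 = 8


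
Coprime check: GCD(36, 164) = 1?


Euclidean algorithm:
164 = 4 * 36 + 20
36 = 1 * 20 + 16
20 = 1 * 16 + 4
16 = 4 * 4 + 0
GCD(36, 164) = 4

No, not coprime (GCD = 4)


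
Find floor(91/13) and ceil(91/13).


91/13 = 7.0000
floor = 7
ceil = 7

floor = 7, ceil = 7


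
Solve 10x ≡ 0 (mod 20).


GCD(10, 20) = 10 divides 0
Divide: 1x ≡ 0 (mod 2)
x ≡ 0 (mod 2)


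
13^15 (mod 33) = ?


13^1 mod 33 = 13
13^2 mod 33 = 4
13^3 mod 33 = 19
13^4 mod 33 = 16
13^5 mod 33 = 10
13^6 mod 33 = 31
13^7 mod 33 = 7
13^8 mod 33 = 25
13^9 mod 33 = 28
13^10 mod 33 = 1
13^11 mod 33 = 13
13^12 mod 33 = 4
13^13 mod 33 = 19
13^14 mod 33 = 16
13^15 mod 33 = 10


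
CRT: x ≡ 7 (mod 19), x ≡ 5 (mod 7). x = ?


M = 19*7 = 133
M1 = M/19 = 7, M2 = M/7 = 19
M1^(-1) mod 19 = 11, M2^(-1) mod 7 = 3
x = 7*7*11 + 5*19*3 = 824
824 mod 133 = 26
Check: 26 mod 19 = 7 ✓, 26 mod 7 = 5 ✓

x ≡ 26 (mod 133)


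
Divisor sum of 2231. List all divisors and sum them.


Divisors of 2231: 1, 23, 97, 2231
Sum = 1 + 23 + 97 + 2231 = 2352

σ(2231) = 2352


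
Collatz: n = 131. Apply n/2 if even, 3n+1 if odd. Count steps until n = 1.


131 → 394 → 197 → 592 → 296 → 148 → 74 → 37 → 112 → 56 → 28 → 14 → 7 → 22 → 11 → 34 → 17 → 52 → 26 → 13 → 40 → 20 → 10 → 5 → 16 → 8 → 4 → 2 → 1
Total steps = 28

28 steps


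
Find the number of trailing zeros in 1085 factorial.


floor(1085/5) = 217
floor(1085/25) = 43
floor(1085/125) = 8
floor(1085/625) = 1
Total = 269

269 trailing zeros


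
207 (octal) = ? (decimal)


207 (base 8) = 135 (decimal)
135 (decimal) = 135 (base 10)


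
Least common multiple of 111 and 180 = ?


GCD(111, 180) = 3
LCM = 111*180/3 = 19980/3 = 6660

LCM = 6660


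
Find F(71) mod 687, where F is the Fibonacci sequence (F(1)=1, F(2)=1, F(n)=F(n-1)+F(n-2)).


F(k) mod 687 for k=1..71:
1, 1, 2, 3, 5, 8, 13, 21, 34, 55, 89, 144, 233, 377, 610, 300, 223, 523, 59, 582, 641, 536, 490, 339, 142, 481, 623, 417, 353, 83, 436, 519, 268, 100, 368, 468, 149, 617, 79, 9, 88, 97, 185, 282, 467, 62, 529, 591, 433, 337, 83, 420, 503, 236, 52, 288, 340, 628, 281, 222, 503, 38, 541, 579, 433, 325, 71, 396, 467, 176, 643
F(71) mod 687 = 643


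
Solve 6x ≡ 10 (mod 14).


GCD(6, 14) = 2 divides 10
Divide: 3x ≡ 5 (mod 7)
x ≡ 4 (mod 7)


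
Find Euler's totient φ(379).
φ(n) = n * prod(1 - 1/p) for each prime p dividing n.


379 = 379
Prime factors: 379
φ(379) = 379 × (1-1/379)
= 379 × 378/379 = 378

φ(379) = 378


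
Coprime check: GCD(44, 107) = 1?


Euclidean algorithm:
107 = 2 * 44 + 19
44 = 2 * 19 + 6
19 = 3 * 6 + 1
6 = 6 * 1 + 0
GCD(44, 107) = 1

Yes, coprime (GCD = 1)


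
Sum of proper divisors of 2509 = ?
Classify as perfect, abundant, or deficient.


Proper divisors: 1, 13, 193
Sum = 1 + 13 + 193 = 207
207 < 2509 → deficient

s(2509) = 207 (deficient)


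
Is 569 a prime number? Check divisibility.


Check divisors up to sqrt(569) = 23.8537
No divisors found.
569 is prime.

Yes, 569 is prime


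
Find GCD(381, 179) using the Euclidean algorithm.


381 = 2 * 179 + 23
179 = 7 * 23 + 18
23 = 1 * 18 + 5
18 = 3 * 5 + 3
5 = 1 * 3 + 2
3 = 1 * 2 + 1
2 = 2 * 1 + 0
GCD = 1


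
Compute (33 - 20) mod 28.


33 - 20 = 13
13 mod 28 = 13


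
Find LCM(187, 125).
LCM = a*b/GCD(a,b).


GCD(187, 125) = 1
LCM = 187*125/1 = 23375/1 = 23375

LCM = 23375


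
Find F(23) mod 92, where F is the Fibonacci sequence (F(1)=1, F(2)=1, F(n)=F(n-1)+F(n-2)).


F(k) mod 92 for k=1..23:
1, 1, 2, 3, 5, 8, 13, 21, 34, 55, 89, 52, 49, 9, 58, 67, 33, 8, 41, 49, 90, 47, 45
F(23) mod 92 = 45


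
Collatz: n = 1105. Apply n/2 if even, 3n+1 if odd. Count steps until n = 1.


1105 → 3316 → 1658 → 829 → 2488 → 1244 → 622 → 311 → 934 → 467 → 1402 → 701 → 2104 → 1052 → 526 → 263 → 790 → 395 → 1186 → 593 → 1780 → 890 → 445 → 1336 → 668 → 334 → 167 → 502 → 251 → 754 → 377 → 1132 → 566 → 283 → 850 → 425 → 1276 → 638 → 319 → 958 → 479 → 1438 → 719 → 2158 → 1079 → 3238 → 1619 → 4858 → 2429 → 7288 → 3644 → 1822 → 911 → 2734 → 1367 → 4102 → 2051 → 6154 → 3077 → 9232 → 4616 → 2308 → 1154 → 577 → 1732 → 866 → 433 → 1300 → 650 → 325 → 976 → 488 → 244 → 122 → 61 → 184 → 92 → 46 → 23 → 70 → 35 → 106 → 53 → 160 → 80 → 40 → 20 → 10 → 5 → 16 → 8 → 4 → 2 → 1
Total steps = 93

93 steps


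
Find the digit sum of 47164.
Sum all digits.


4 + 7 + 1 + 6 + 4 = 22


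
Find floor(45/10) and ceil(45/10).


45/10 = 4.5000
floor = 4
ceil = 5

floor = 4, ceil = 5


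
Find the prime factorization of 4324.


4324 / 2 = 2162
2162 / 2 = 1081
1081 / 23 = 47
47 / 47 = 1
4324 = 2^2 × 23 × 47


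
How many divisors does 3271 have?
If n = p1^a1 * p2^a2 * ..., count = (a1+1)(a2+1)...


3271 = 3271^1
d(3271) = (1+1) = 2

2 divisors


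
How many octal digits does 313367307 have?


313367307 in base 8 = 2253315413
Number of digits = 10

10 digits (base 8)


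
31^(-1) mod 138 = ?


Use the extended Euclidean algorithm on (138, 31); each row r = 138*s + 31*t:
r=138, s=1, t=0
r=31, s=0, t=1
q=4: r=14, s=1, t=-4   [138*(1) + 31*(-4) = 14]
q=2: r=3, s=-2, t=9   [138*(-2) + 31*(9) = 3]
q=4: r=2, s=9, t=-40   [138*(9) + 31*(-40) = 2]
q=1: r=1, s=-11, t=49   [138*(-11) + 31*(49) = 1]
q=2: r=0, s=31, t=-138   [138*(31) + 31*(-138) = 0]
GCD = 1 with t = 49, so 31*(49) ≡ 1 (mod 138)
Inverse = 49 mod 138 = 49
Check: 31 * 49 = 1519 ≡ 1 (mod 138)

31^(-1) ≡ 49 (mod 138)


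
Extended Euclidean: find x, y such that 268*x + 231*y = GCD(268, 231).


Tabular extended Euclidean (each row: r = 268*s + 231*t):
r=268, s=1, t=0
r=231, s=0, t=1
q=1: r=37, s=1, t=-1   [268*(1) + 231*(-1) = 37]
q=6: r=9, s=-6, t=7   [268*(-6) + 231*(7) = 9]
q=4: r=1, s=25, t=-29   [268*(25) + 231*(-29) = 1]
q=9: r=0, s=-231, t=268   [268*(-231) + 231*(268) = 0]
GCD = 1; from the row with r=1: x=25, y=-29
Check: 268*(25) + 231*(-29) = 6700 - 6699 = 1

GCD = 1, x = 25, y = -29


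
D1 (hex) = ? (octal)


D1 (base 16) = 209 (decimal)
209 (decimal) = 321 (base 8)


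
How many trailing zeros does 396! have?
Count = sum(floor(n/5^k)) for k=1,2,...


floor(396/5) = 79
floor(396/25) = 15
floor(396/125) = 3
Total = 97

97 trailing zeros


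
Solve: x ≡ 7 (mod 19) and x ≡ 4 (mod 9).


M = 19*9 = 171
M1 = M/19 = 9, M2 = M/9 = 19
M1^(-1) mod 19 = 17, M2^(-1) mod 9 = 1
x = 7*9*17 + 4*19*1 = 1147
1147 mod 171 = 121
Check: 121 mod 19 = 7 ✓, 121 mod 9 = 4 ✓

x ≡ 121 (mod 171)


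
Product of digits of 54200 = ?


5 × 4 × 2 × 0 × 0 = 0


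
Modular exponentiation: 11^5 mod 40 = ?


11^1 mod 40 = 11
11^2 mod 40 = 1
11^3 mod 40 = 11
11^4 mod 40 = 1
11^5 mod 40 = 11


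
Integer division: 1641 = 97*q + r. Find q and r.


1641 = 97 * 16 + 89
Check: 1552 + 89 = 1641

q = 16, r = 89


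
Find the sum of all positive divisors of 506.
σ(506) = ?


Divisors of 506: 1, 2, 11, 22, 23, 46, 253, 506
Sum = 1 + 2 + 11 + 22 + 23 + 46 + 253 + 506 = 864

σ(506) = 864


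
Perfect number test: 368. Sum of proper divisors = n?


Proper divisors of 368: 1, 2, 4, 8, 16, 23, 46, 92, 184
Sum = 1 + 2 + 4 + 8 + 16 + 23 + 46 + 92 + 184 = 376

No, 368 is not perfect (376 ≠ 368)


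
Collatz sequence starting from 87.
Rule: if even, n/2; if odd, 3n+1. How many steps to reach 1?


87 → 262 → 131 → 394 → 197 → 592 → 296 → 148 → 74 → 37 → 112 → 56 → 28 → 14 → 7 → 22 → 11 → 34 → 17 → 52 → 26 → 13 → 40 → 20 → 10 → 5 → 16 → 8 → 4 → 2 → 1
Total steps = 30

30 steps


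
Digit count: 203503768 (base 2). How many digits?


203503768 in base 2 = 1100001000010011100010011000
Number of digits = 28

28 digits (base 2)


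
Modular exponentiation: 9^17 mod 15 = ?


9^1 mod 15 = 9
9^2 mod 15 = 6
9^3 mod 15 = 9
9^4 mod 15 = 6
9^5 mod 15 = 9
9^6 mod 15 = 6
9^7 mod 15 = 9
9^8 mod 15 = 6
9^9 mod 15 = 9
9^10 mod 15 = 6
9^11 mod 15 = 9
9^12 mod 15 = 6
9^13 mod 15 = 9
9^14 mod 15 = 6
9^15 mod 15 = 9
9^16 mod 15 = 6
9^17 mod 15 = 9


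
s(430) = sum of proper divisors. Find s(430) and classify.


Proper divisors: 1, 2, 5, 10, 43, 86, 215
Sum = 1 + 2 + 5 + 10 + 43 + 86 + 215 = 362
362 < 430 → deficient

s(430) = 362 (deficient)


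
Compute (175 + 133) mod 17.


175 + 133 = 308
308 mod 17 = 2


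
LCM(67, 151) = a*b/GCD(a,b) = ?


GCD(67, 151) = 1
LCM = 67*151/1 = 10117/1 = 10117

LCM = 10117


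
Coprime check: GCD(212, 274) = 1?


Euclidean algorithm:
274 = 1 * 212 + 62
212 = 3 * 62 + 26
62 = 2 * 26 + 10
26 = 2 * 10 + 6
10 = 1 * 6 + 4
6 = 1 * 4 + 2
4 = 2 * 2 + 0
GCD(212, 274) = 2

No, not coprime (GCD = 2)


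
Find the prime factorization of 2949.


2949 / 3 = 983
983 / 983 = 1
2949 = 3 × 983


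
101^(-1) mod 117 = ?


Use the extended Euclidean algorithm on (117, 101); each row r = 117*s + 101*t:
r=117, s=1, t=0
r=101, s=0, t=1
q=1: r=16, s=1, t=-1   [117*(1) + 101*(-1) = 16]
q=6: r=5, s=-6, t=7   [117*(-6) + 101*(7) = 5]
q=3: r=1, s=19, t=-22   [117*(19) + 101*(-22) = 1]
q=5: r=0, s=-101, t=117   [117*(-101) + 101*(117) = 0]
GCD = 1 with t = -22, so 101*(-22) ≡ 1 (mod 117)
Inverse = -22 mod 117 = 95
Check: 101 * 95 = 9595 ≡ 1 (mod 117)

101^(-1) ≡ 95 (mod 117)


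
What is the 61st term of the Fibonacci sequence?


Sequence: 1, 1, 2, 3, 5, 8, 13, 21, 34, 55, 89, 144, 233, 377, 610, 987, 1597, 2584, 4181, 6765, 10946, 17711, 28657, 46368, 75025, 121393, 196418, 317811, 514229, 832040, 1346269, 2178309, 3524578, 5702887, 9227465, 14930352, 24157817, 39088169, 63245986, 102334155, 165580141, 267914296, 433494437, 701408733, 1134903170, 1836311903, 2971215073, 4807526976, 7778742049, 12586269025, 20365011074, 32951280099, 53316291173, 86267571272, 139583862445, 225851433717, 365435296162, 591286729879, 956722026041, 1548008755920, 2504730781961
F(61) = 2504730781961


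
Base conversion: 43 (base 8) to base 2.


43 (base 8) = 35 (decimal)
35 (decimal) = 100011 (base 2)


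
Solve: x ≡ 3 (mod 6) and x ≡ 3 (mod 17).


M = 6*17 = 102
M1 = M/6 = 17, M2 = M/17 = 6
M1^(-1) mod 6 = 5, M2^(-1) mod 17 = 3
x = 3*17*5 + 3*6*3 = 309
309 mod 102 = 3
Check: 3 mod 6 = 3 ✓, 3 mod 17 = 3 ✓

x ≡ 3 (mod 102)


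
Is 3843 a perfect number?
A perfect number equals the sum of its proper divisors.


Proper divisors of 3843: 1, 3, 7, 9, 21, 61, 63, 183, 427, 549, 1281
Sum = 1 + 3 + 7 + 9 + 21 + 61 + 63 + 183 + 427 + 549 + 1281 = 2605

No, 3843 is not perfect (2605 ≠ 3843)


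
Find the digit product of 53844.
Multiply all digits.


5 × 3 × 8 × 4 × 4 = 1920


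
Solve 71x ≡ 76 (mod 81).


GCD(71, 81) = 1, unique solution
a^(-1) mod 81 = 8
x = 8 * 76 mod 81 = 41

x ≡ 41 (mod 81)


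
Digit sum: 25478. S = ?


2 + 5 + 4 + 7 + 8 = 26


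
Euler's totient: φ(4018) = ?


4018 = 2 × 7^2 × 41
Prime factors: 2, 7, 41
φ(4018) = 4018 × (1-1/2) × (1-1/7) × (1-1/41)
= 4018 × 1/2 × 6/7 × 40/41 = 1680

φ(4018) = 1680


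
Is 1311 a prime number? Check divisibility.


1311 / 3 = 437 (exact division)
1311 is NOT prime.

No, 1311 is not prime


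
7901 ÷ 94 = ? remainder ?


7901 = 94 * 84 + 5
Check: 7896 + 5 = 7901

q = 84, r = 5


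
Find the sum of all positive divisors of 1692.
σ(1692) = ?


Divisors of 1692: 1, 2, 3, 4, 6, 9, 12, 18, 36, 47, 94, 141, 188, 282, 423, 564, 846, 1692
Sum = 1 + 2 + 3 + 4 + 6 + 9 + 12 + 18 + 36 + 47 + 94 + 141 + 188 + 282 + 423 + 564 + 846 + 1692 = 4368

σ(1692) = 4368


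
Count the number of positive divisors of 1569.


1569 = 3^1 × 523^1
d(1569) = (1+1) × (1+1) = 4

4 divisors


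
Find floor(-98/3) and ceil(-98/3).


-98/3 = -32.6667
floor = -33
ceil = -32

floor = -33, ceil = -32


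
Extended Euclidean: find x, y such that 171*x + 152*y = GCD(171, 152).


Tabular extended Euclidean (each row: r = 171*s + 152*t):
r=171, s=1, t=0
r=152, s=0, t=1
q=1: r=19, s=1, t=-1   [171*(1) + 152*(-1) = 19]
q=8: r=0, s=-8, t=9   [171*(-8) + 152*(9) = 0]
GCD = 19; from the row with r=19: x=1, y=-1
Check: 171*(1) + 152*(-1) = 171 - 152 = 19

GCD = 19, x = 1, y = -1


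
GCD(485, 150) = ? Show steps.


485 = 3 * 150 + 35
150 = 4 * 35 + 10
35 = 3 * 10 + 5
10 = 2 * 5 + 0
GCD = 5


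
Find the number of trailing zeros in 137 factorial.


floor(137/5) = 27
floor(137/25) = 5
floor(137/125) = 1
Total = 33

33 trailing zeros


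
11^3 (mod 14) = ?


11^1 mod 14 = 11
11^2 mod 14 = 9
11^3 mod 14 = 1


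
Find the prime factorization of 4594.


4594 / 2 = 2297
2297 / 2297 = 1
4594 = 2 × 2297


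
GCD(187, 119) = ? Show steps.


187 = 1 * 119 + 68
119 = 1 * 68 + 51
68 = 1 * 51 + 17
51 = 3 * 17 + 0
GCD = 17


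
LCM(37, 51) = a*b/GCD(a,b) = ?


GCD(37, 51) = 1
LCM = 37*51/1 = 1887/1 = 1887

LCM = 1887


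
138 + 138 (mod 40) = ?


138 + 138 = 276
276 mod 40 = 36


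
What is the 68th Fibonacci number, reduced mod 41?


F(k) mod 41 for k=1..68:
1, 1, 2, 3, 5, 8, 13, 21, 34, 14, 7, 21, 28, 8, 36, 3, 39, 1, 40, 0, 40, 40, 39, 38, 36, 33, 28, 20, 7, 27, 34, 20, 13, 33, 5, 38, 2, 40, 1, 0, 1, 1, 2, 3, 5, 8, 13, 21, 34, 14, 7, 21, 28, 8, 36, 3, 39, 1, 40, 0, 40, 40, 39, 38, 36, 33, 28, 20
F(68) mod 41 = 20


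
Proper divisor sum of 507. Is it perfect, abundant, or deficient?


Proper divisors: 1, 3, 13, 39, 169
Sum = 1 + 3 + 13 + 39 + 169 = 225
225 < 507 → deficient

s(507) = 225 (deficient)


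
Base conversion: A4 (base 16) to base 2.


A4 (base 16) = 164 (decimal)
164 (decimal) = 10100100 (base 2)


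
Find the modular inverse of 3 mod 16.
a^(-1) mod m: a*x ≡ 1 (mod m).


Use the extended Euclidean algorithm on (16, 3); each row r = 16*s + 3*t:
r=16, s=1, t=0
r=3, s=0, t=1
q=5: r=1, s=1, t=-5   [16*(1) + 3*(-5) = 1]
q=3: r=0, s=-3, t=16   [16*(-3) + 3*(16) = 0]
GCD = 1 with t = -5, so 3*(-5) ≡ 1 (mod 16)
Inverse = -5 mod 16 = 11
Check: 3 * 11 = 33 ≡ 1 (mod 16)

3^(-1) ≡ 11 (mod 16)


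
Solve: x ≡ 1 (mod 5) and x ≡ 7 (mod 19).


M = 5*19 = 95
M1 = M/5 = 19, M2 = M/19 = 5
M1^(-1) mod 5 = 4, M2^(-1) mod 19 = 4
x = 1*19*4 + 7*5*4 = 216
216 mod 95 = 26
Check: 26 mod 5 = 1 ✓, 26 mod 19 = 7 ✓

x ≡ 26 (mod 95)


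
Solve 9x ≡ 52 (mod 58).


GCD(9, 58) = 1, unique solution
a^(-1) mod 58 = 13
x = 13 * 52 mod 58 = 38

x ≡ 38 (mod 58)


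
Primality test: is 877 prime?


Check divisors up to sqrt(877) = 29.6142
No divisors found.
877 is prime.

Yes, 877 is prime


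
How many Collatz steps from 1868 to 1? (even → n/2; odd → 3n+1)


1868 → 934 → 467 → 1402 → 701 → 2104 → 1052 → 526 → 263 → 790 → 395 → 1186 → 593 → 1780 → 890 → 445 → 1336 → 668 → 334 → 167 → 502 → 251 → 754 → 377 → 1132 → 566 → 283 → 850 → 425 → 1276 → 638 → 319 → 958 → 479 → 1438 → 719 → 2158 → 1079 → 3238 → 1619 → 4858 → 2429 → 7288 → 3644 → 1822 → 911 → 2734 → 1367 → 4102 → 2051 → 6154 → 3077 → 9232 → 4616 → 2308 → 1154 → 577 → 1732 → 866 → 433 → 1300 → 650 → 325 → 976 → 488 → 244 → 122 → 61 → 184 → 92 → 46 → 23 → 70 → 35 → 106 → 53 → 160 → 80 → 40 → 20 → 10 → 5 → 16 → 8 → 4 → 2 → 1
Total steps = 86

86 steps


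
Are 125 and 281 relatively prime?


Euclidean algorithm:
281 = 2 * 125 + 31
125 = 4 * 31 + 1
31 = 31 * 1 + 0
GCD(125, 281) = 1

Yes, coprime (GCD = 1)


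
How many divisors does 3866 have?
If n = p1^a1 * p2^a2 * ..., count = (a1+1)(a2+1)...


3866 = 2^1 × 1933^1
d(3866) = (1+1) × (1+1) = 4

4 divisors


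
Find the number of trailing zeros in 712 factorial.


floor(712/5) = 142
floor(712/25) = 28
floor(712/125) = 5
floor(712/625) = 1
Total = 176

176 trailing zeros


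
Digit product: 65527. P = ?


6 × 5 × 5 × 2 × 7 = 2100


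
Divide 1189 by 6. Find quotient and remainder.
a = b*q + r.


1189 = 6 * 198 + 1
Check: 1188 + 1 = 1189

q = 198, r = 1


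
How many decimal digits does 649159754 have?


649159754 has 9 digits in base 10
floor(log10(649159754)) + 1 = floor(8.8124) + 1 = 9

9 digits (base 10)


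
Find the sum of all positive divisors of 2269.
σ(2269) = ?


Divisors of 2269: 1, 2269
Sum = 1 + 2269 = 2270

σ(2269) = 2270


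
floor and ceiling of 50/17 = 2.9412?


50/17 = 2.9412
floor = 2
ceil = 3

floor = 2, ceil = 3


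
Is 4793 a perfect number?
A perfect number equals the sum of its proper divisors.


Proper divisors of 4793: 1
Sum = 1 = 1

No, 4793 is not perfect (1 ≠ 4793)


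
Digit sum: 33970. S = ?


3 + 3 + 9 + 7 + 0 = 22


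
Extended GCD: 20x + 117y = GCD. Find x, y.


Tabular extended Euclidean (each row: r = 20*s + 117*t):
r=20, s=1, t=0
r=117, s=0, t=1
q=0: r=20, s=1, t=0   [20*(1) + 117*(0) = 20]
q=5: r=17, s=-5, t=1   [20*(-5) + 117*(1) = 17]
q=1: r=3, s=6, t=-1   [20*(6) + 117*(-1) = 3]
q=5: r=2, s=-35, t=6   [20*(-35) + 117*(6) = 2]
q=1: r=1, s=41, t=-7   [20*(41) + 117*(-7) = 1]
q=2: r=0, s=-117, t=20   [20*(-117) + 117*(20) = 0]
GCD = 1; from the row with r=1: x=41, y=-7
Check: 20*(41) + 117*(-7) = 820 - 819 = 1

GCD = 1, x = 41, y = -7


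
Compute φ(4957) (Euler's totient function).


4957 = 4957
Prime factors: 4957
φ(4957) = 4957 × (1-1/4957)
= 4957 × 4956/4957 = 4956

φ(4957) = 4956


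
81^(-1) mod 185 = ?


Use the extended Euclidean algorithm on (185, 81); each row r = 185*s + 81*t:
r=185, s=1, t=0
r=81, s=0, t=1
q=2: r=23, s=1, t=-2   [185*(1) + 81*(-2) = 23]
q=3: r=12, s=-3, t=7   [185*(-3) + 81*(7) = 12]
q=1: r=11, s=4, t=-9   [185*(4) + 81*(-9) = 11]
q=1: r=1, s=-7, t=16   [185*(-7) + 81*(16) = 1]
q=11: r=0, s=81, t=-185   [185*(81) + 81*(-185) = 0]
GCD = 1 with t = 16, so 81*(16) ≡ 1 (mod 185)
Inverse = 16 mod 185 = 16
Check: 81 * 16 = 1296 ≡ 1 (mod 185)

81^(-1) ≡ 16 (mod 185)


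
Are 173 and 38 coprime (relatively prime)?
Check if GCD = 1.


Euclidean algorithm:
173 = 4 * 38 + 21
38 = 1 * 21 + 17
21 = 1 * 17 + 4
17 = 4 * 4 + 1
4 = 4 * 1 + 0
GCD(173, 38) = 1

Yes, coprime (GCD = 1)


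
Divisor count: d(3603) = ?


3603 = 3^1 × 1201^1
d(3603) = (1+1) × (1+1) = 4

4 divisors


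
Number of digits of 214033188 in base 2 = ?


214033188 in base 2 = 1100110000011110001100100100
Number of digits = 28

28 digits (base 2)


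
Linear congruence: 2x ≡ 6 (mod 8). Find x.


GCD(2, 8) = 2 divides 6
Divide: 1x ≡ 3 (mod 4)
x ≡ 3 (mod 4)


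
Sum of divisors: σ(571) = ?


Divisors of 571: 1, 571
Sum = 1 + 571 = 572

σ(571) = 572


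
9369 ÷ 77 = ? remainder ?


9369 = 77 * 121 + 52
Check: 9317 + 52 = 9369

q = 121, r = 52


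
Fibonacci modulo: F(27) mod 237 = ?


F(k) mod 237 for k=1..27:
1, 1, 2, 3, 5, 8, 13, 21, 34, 55, 89, 144, 233, 140, 136, 39, 175, 214, 152, 129, 44, 173, 217, 153, 133, 49, 182
F(27) mod 237 = 182


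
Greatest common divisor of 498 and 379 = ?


498 = 1 * 379 + 119
379 = 3 * 119 + 22
119 = 5 * 22 + 9
22 = 2 * 9 + 4
9 = 2 * 4 + 1
4 = 4 * 1 + 0
GCD = 1


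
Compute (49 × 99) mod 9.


49 × 99 = 4851
4851 mod 9 = 0


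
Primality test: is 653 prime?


Check divisors up to sqrt(653) = 25.5539
No divisors found.
653 is prime.

Yes, 653 is prime


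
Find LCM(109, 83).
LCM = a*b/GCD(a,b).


GCD(109, 83) = 1
LCM = 109*83/1 = 9047/1 = 9047

LCM = 9047


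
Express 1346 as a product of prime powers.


1346 / 2 = 673
673 / 673 = 1
1346 = 2 × 673


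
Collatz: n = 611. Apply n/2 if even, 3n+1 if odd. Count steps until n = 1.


611 → 1834 → 917 → 2752 → 1376 → 688 → 344 → 172 → 86 → 43 → 130 → 65 → 196 → 98 → 49 → 148 → 74 → 37 → 112 → 56 → 28 → 14 → 7 → 22 → 11 → 34 → 17 → 52 → 26 → 13 → 40 → 20 → 10 → 5 → 16 → 8 → 4 → 2 → 1
Total steps = 38

38 steps


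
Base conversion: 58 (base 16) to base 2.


58 (base 16) = 88 (decimal)
88 (decimal) = 1011000 (base 2)


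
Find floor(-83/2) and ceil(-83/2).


-83/2 = -41.5000
floor = -42
ceil = -41

floor = -42, ceil = -41


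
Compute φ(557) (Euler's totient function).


557 = 557
Prime factors: 557
φ(557) = 557 × (1-1/557)
= 557 × 556/557 = 556

φ(557) = 556


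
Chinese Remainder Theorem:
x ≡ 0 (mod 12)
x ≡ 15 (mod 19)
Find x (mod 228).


M = 12*19 = 228
M1 = M/12 = 19, M2 = M/19 = 12
M1^(-1) mod 12 = 7, M2^(-1) mod 19 = 8
x = 0*19*7 + 15*12*8 = 1440
1440 mod 228 = 72
Check: 72 mod 12 = 0 ✓, 72 mod 19 = 15 ✓

x ≡ 72 (mod 228)


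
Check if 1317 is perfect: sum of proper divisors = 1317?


Proper divisors of 1317: 1, 3, 439
Sum = 1 + 3 + 439 = 443

No, 1317 is not perfect (443 ≠ 1317)


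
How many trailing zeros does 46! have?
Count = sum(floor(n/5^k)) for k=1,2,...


floor(46/5) = 9
floor(46/25) = 1
Total = 10

10 trailing zeros


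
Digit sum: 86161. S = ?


8 + 6 + 1 + 6 + 1 = 22


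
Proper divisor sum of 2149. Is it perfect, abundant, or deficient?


Proper divisors: 1, 7, 307
Sum = 1 + 7 + 307 = 315
315 < 2149 → deficient

s(2149) = 315 (deficient)


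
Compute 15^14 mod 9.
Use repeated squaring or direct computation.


15^1 mod 9 = 6
15^2 mod 9 = 0
15^3 mod 9 = 0
15^4 mod 9 = 0
15^5 mod 9 = 0
15^6 mod 9 = 0
15^7 mod 9 = 0
15^8 mod 9 = 0
15^9 mod 9 = 0
15^10 mod 9 = 0
15^11 mod 9 = 0
15^12 mod 9 = 0
15^13 mod 9 = 0
15^14 mod 9 = 0


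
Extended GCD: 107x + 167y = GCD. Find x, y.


Tabular extended Euclidean (each row: r = 107*s + 167*t):
r=107, s=1, t=0
r=167, s=0, t=1
q=0: r=107, s=1, t=0   [107*(1) + 167*(0) = 107]
q=1: r=60, s=-1, t=1   [107*(-1) + 167*(1) = 60]
q=1: r=47, s=2, t=-1   [107*(2) + 167*(-1) = 47]
q=1: r=13, s=-3, t=2   [107*(-3) + 167*(2) = 13]
q=3: r=8, s=11, t=-7   [107*(11) + 167*(-7) = 8]
q=1: r=5, s=-14, t=9   [107*(-14) + 167*(9) = 5]
q=1: r=3, s=25, t=-16   [107*(25) + 167*(-16) = 3]
q=1: r=2, s=-39, t=25   [107*(-39) + 167*(25) = 2]
q=1: r=1, s=64, t=-41   [107*(64) + 167*(-41) = 1]
q=2: r=0, s=-167, t=107   [107*(-167) + 167*(107) = 0]
GCD = 1; from the row with r=1: x=64, y=-41
Check: 107*(64) + 167*(-41) = 6848 - 6847 = 1

GCD = 1, x = 64, y = -41


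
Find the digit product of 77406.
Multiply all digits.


7 × 7 × 4 × 0 × 6 = 0


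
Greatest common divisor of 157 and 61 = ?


157 = 2 * 61 + 35
61 = 1 * 35 + 26
35 = 1 * 26 + 9
26 = 2 * 9 + 8
9 = 1 * 8 + 1
8 = 8 * 1 + 0
GCD = 1


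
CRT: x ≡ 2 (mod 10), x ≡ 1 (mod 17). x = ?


M = 10*17 = 170
M1 = M/10 = 17, M2 = M/17 = 10
M1^(-1) mod 10 = 3, M2^(-1) mod 17 = 12
x = 2*17*3 + 1*10*12 = 222
222 mod 170 = 52
Check: 52 mod 10 = 2 ✓, 52 mod 17 = 1 ✓

x ≡ 52 (mod 170)


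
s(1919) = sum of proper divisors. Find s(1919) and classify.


Proper divisors: 1, 19, 101
Sum = 1 + 19 + 101 = 121
121 < 1919 → deficient

s(1919) = 121 (deficient)


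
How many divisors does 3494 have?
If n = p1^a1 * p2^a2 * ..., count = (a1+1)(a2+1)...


3494 = 2^1 × 1747^1
d(3494) = (1+1) × (1+1) = 4

4 divisors


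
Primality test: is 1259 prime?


Check divisors up to sqrt(1259) = 35.4824
No divisors found.
1259 is prime.

Yes, 1259 is prime


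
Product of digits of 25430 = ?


2 × 5 × 4 × 3 × 0 = 0


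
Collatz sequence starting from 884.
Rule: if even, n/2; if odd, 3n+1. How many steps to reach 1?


884 → 442 → 221 → 664 → 332 → 166 → 83 → 250 → 125 → 376 → 188 → 94 → 47 → 142 → 71 → 214 → 107 → 322 → 161 → 484 → 242 → 121 → 364 → 182 → 91 → 274 → 137 → 412 → 206 → 103 → 310 → 155 → 466 → 233 → 700 → 350 → 175 → 526 → 263 → 790 → 395 → 1186 → 593 → 1780 → 890 → 445 → 1336 → 668 → 334 → 167 → 502 → 251 → 754 → 377 → 1132 → 566 → 283 → 850 → 425 → 1276 → 638 → 319 → 958 → 479 → 1438 → 719 → 2158 → 1079 → 3238 → 1619 → 4858 → 2429 → 7288 → 3644 → 1822 → 911 → 2734 → 1367 → 4102 → 2051 → 6154 → 3077 → 9232 → 4616 → 2308 → 1154 → 577 → 1732 → 866 → 433 → 1300 → 650 → 325 → 976 → 488 → 244 → 122 → 61 → 184 → 92 → 46 → 23 → 70 → 35 → 106 → 53 → 160 → 80 → 40 → 20 → 10 → 5 → 16 → 8 → 4 → 2 → 1
Total steps = 116

116 steps


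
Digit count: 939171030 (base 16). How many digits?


939171030 in base 16 = 37FA9CD6
Number of digits = 8

8 digits (base 16)


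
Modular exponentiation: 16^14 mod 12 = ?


16^1 mod 12 = 4
16^2 mod 12 = 4
16^3 mod 12 = 4
16^4 mod 12 = 4
16^5 mod 12 = 4
16^6 mod 12 = 4
16^7 mod 12 = 4
16^8 mod 12 = 4
16^9 mod 12 = 4
16^10 mod 12 = 4
16^11 mod 12 = 4
16^12 mod 12 = 4
16^13 mod 12 = 4
16^14 mod 12 = 4


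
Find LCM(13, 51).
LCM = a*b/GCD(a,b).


GCD(13, 51) = 1
LCM = 13*51/1 = 663/1 = 663

LCM = 663


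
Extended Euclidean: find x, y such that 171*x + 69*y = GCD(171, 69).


Tabular extended Euclidean (each row: r = 171*s + 69*t):
r=171, s=1, t=0
r=69, s=0, t=1
q=2: r=33, s=1, t=-2   [171*(1) + 69*(-2) = 33]
q=2: r=3, s=-2, t=5   [171*(-2) + 69*(5) = 3]
q=11: r=0, s=23, t=-57   [171*(23) + 69*(-57) = 0]
GCD = 3; from the row with r=3: x=-2, y=5
Check: 171*(-2) + 69*(5) = -342 + 345 = 3

GCD = 3, x = -2, y = 5


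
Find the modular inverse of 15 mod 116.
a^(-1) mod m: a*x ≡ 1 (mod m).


Use the extended Euclidean algorithm on (116, 15); each row r = 116*s + 15*t:
r=116, s=1, t=0
r=15, s=0, t=1
q=7: r=11, s=1, t=-7   [116*(1) + 15*(-7) = 11]
q=1: r=4, s=-1, t=8   [116*(-1) + 15*(8) = 4]
q=2: r=3, s=3, t=-23   [116*(3) + 15*(-23) = 3]
q=1: r=1, s=-4, t=31   [116*(-4) + 15*(31) = 1]
q=3: r=0, s=15, t=-116   [116*(15) + 15*(-116) = 0]
GCD = 1 with t = 31, so 15*(31) ≡ 1 (mod 116)
Inverse = 31 mod 116 = 31
Check: 15 * 31 = 465 ≡ 1 (mod 116)

15^(-1) ≡ 31 (mod 116)
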